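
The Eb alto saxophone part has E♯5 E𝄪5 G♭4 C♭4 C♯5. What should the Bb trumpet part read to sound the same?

A#4 A##4 Cb4 Fb3 F#4

First find concert pitch: the Eb alto saxophone sounds a major sixth below written, so E♯5 E𝄪5 G♭4 C♭4 C♯5 sounds G#4 G##4 Bbb3 Ebb3 E4.
Then write for Bb trumpet: it sounds a major second below written, so the part must be a major second above concert.
G#4 → A#4
G##4 → A##4
Bbb3 → Cb4
Ebb3 → Fb3
E4 → F#4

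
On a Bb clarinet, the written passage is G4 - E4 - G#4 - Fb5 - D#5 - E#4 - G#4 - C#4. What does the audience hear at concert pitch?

F4 D4 F#4 Ebb5 C#5 D#4 F#4 B3

Written C4 on the Bb clarinet sounds as Bb3, a major second lower; apply that shift to every note.
G4 becomes F4
E4 becomes D4
G#4 becomes F#4
Fb5 becomes Ebb5
D#5 becomes C#5
E#4 becomes D#4
G#4 becomes F#4
C#4 becomes B3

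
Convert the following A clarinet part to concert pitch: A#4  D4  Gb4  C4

Written C4 on the A clarinet sounds as A3, a minor third lower; apply that shift to every note.
A#4 → F##4
D4 → B3
Gb4 → Eb4
C4 → A3

F##4 B3 Eb4 A3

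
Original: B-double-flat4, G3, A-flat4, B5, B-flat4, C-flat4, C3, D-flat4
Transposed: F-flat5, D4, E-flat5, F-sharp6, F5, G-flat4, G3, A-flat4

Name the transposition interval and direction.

From Bbb4 to Fb5 is 5 letter names — a fifth of some quality.
Bbb4 to Fb5 is 7 semitones, which makes it a perfect fifth; the second version is higher, so the direction is up.
Checking another pair — Db4 → Ab4 — gives the same interval.

up a perfect fifth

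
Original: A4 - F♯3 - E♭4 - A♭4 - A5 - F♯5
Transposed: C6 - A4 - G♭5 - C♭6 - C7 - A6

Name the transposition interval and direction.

up a minor tenth

Take the first pair: A4 → C6. A to C spans 10 letter names, so the interval is some kind of tenth.
A4 to C6 is 15 semitones, which makes it a minor tenth; the second version is higher, so the direction is up.
Checking another pair — F#5 → A6 — gives the same interval.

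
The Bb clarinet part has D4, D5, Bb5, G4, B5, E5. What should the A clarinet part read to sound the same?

First find concert pitch: the Bb clarinet sounds a major second below written, so D4 D5 Bb5 G4 B5 E5 sounds C4 C5 Ab5 F4 A5 D5.
Then write for A clarinet: it sounds a minor third below written, so the part must be a minor third above concert.
C4 → Eb4
C5 → Eb5
Ab5 → Cb6
F4 → Ab4
A5 → C6
D5 → F5

Eb4 Eb5 Cb6 Ab4 C6 F5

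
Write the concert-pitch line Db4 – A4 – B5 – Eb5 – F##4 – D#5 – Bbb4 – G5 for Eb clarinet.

Bb3 F#4 G#5 C5 D##4 B#4 Gb4 E5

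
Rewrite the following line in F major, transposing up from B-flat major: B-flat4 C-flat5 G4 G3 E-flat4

B-flat major to F major up is a perfect fifth, so every note moves up by that interval.
Bb4 -> F5
Cb5 -> Gb5
G4 -> D5
G3 -> D4
Eb4 -> Bb4

F5 Gb5 D5 D4 Bb4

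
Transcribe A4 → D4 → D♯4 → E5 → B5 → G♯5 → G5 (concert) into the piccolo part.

Written C4 sounds as C5 on the piccolo, so concert pitches are written a perfect octave down.
A4 gives A3
D4 gives D3
D#4 gives D#3
E5 gives E4
B5 gives B4
G#5 gives G#4
G5 gives G4

A3 D3 D#3 E4 B4 G#4 G4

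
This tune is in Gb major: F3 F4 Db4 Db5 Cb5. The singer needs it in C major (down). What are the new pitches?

B2 B3 G3 G4 F4

Gb major to C major down is a diminished fifth, so every note moves down by that interval.
F3 to B2
F4 to B3
Db4 to G3
Db5 to G4
Cb5 to F4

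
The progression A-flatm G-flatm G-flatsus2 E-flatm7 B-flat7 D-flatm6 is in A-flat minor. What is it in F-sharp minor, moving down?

A-flat minor down to F-sharp minor is a diminished third; each chord root moves by that interval while the quality stays the same.
A-flatm: root A-flat down a diminished third → F#, giving F#m.
G-flatm: root G-flat down a diminished third → E, giving Em.
G-flatsus2: root G-flat down a diminished third → E, giving Esus2.
E-flatm7: root E-flat down a diminished third → C#, giving C#m7.
B-flat7: root B-flat down a diminished third → G#, giving G#7.
D-flatm6: root D-flat down a diminished third → B, giving Bm6.

F#m Em Esus2 C#m7 G#7 Bm6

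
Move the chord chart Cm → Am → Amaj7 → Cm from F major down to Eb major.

Bbm Gm Gmaj7 Bbm

F major down to Eb major is a major second; each chord root moves by that interval while the quality stays the same.
Cm: root C down a major second → Bb, giving Bbm.
Am: root A down a major second → G, giving Gm.
Amaj7: root A down a major second → G, giving Gmaj7.
Cm: root C down a major second → Bb, giving Bbm.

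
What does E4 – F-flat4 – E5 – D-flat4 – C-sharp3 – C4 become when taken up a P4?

E4 to A4
Fb4 to Bbb4
E5 to A5
Db4 to Gb4
C#3 to F#3
C4 to F4

A4 Bbb4 A5 Gb4 F#3 F4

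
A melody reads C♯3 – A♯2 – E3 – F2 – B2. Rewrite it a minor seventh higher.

B3 G#3 D4 Eb3 A3

A minor seventh up from C#3 gives B3.
A minor seventh up from A#2 gives G#3.
A minor seventh up from E3 gives D4.
F2 up a minor seventh is Eb3.
A minor seventh up from B2 gives A3.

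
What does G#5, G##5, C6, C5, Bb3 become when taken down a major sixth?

G#5: a sixth down reaches B, and 9 semitones makes it B4.
G##5: a sixth down reaches B, and 9 semitones makes it B#4.
C6 down a major sixth is Eb5.
C5: a sixth down reaches E, and 9 semitones makes it Eb4.
Bb3 down a major sixth is Db3.

B4 B#4 Eb5 Eb4 Db3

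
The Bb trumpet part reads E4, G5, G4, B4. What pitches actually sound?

Written C4 on the Bb trumpet sounds as Bb3, a major second lower; apply that shift to every note.
E4 gives D4
G5 gives F5
G4 gives F4
B4 gives A4

D4 F5 F4 A4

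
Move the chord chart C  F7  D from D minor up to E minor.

D minor up to E minor is a major second; each chord root moves by that interval while the quality stays the same.
C: root C up a major second → D, giving D.
F7: root F up a major second → G, giving G7.
D: root D up a major second → E, giving E.

D G7 E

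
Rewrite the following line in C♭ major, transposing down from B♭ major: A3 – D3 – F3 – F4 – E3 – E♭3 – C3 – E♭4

From B♭ down to C♭ is a major seventh; apply that to each pitch.
A3 to Bb2
D3 to Eb2
F3 to Gb2
F4 to Gb3
E3 to F2
Eb3 to Fb2
C3 to Db2
Eb4 to Fb3

Bb2 Eb2 Gb2 Gb3 F2 Fb2 Db2 Fb3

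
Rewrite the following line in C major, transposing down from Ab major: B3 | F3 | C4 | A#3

Ab major to C major down is a minor sixth, so every note moves down by that interval.
B3 → D#3
F3 → A2
C4 → E3
A#3 → C##3

D#3 A2 E3 C##3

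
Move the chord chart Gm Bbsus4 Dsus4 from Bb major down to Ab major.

Fm Absus4 Csus4

Bb major down to Ab major is a major second; each chord root moves by that interval while the quality stays the same.
Gm: root G down a major second → F, giving Fm.
Bbsus4: root Bb down a major second → Ab, giving Absus4.
Dsus4: root D down a major second → C, giving Csus4.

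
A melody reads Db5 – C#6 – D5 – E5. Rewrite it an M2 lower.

Db5: a second down reaches C, and 2 semitones makes it Cb5.
C#6 down a major second is B5.
D5: a second down reaches C, and 2 semitones makes it C5.
E5 down a major second is D5.

Cb5 B5 C5 D5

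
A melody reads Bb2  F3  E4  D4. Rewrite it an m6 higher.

Bb2 -> Gb3
F3 -> Db4
E4 -> C5
D4 -> Bb4

Gb3 Db4 C5 Bb4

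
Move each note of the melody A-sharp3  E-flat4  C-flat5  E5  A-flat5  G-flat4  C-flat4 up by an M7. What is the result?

G##4 D5 Bb5 D#6 G6 F5 Bb4

A major seventh up from A#3 gives G##4.
Eb4: a seventh up reaches D, and 11 semitones makes it D5.
Cb5 up a major seventh is Bb5.
E5 up a major seventh is D#6.
Ab5: a seventh up reaches G, and 11 semitones makes it G6.
A major seventh up from Gb4 gives F5.
A major seventh up from Cb4 gives Bb4.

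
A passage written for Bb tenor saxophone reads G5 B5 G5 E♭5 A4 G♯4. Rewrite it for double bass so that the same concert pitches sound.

F5 A5 F5 Db5 G4 F#4

First find concert pitch: the Bb tenor saxophone sounds a major ninth below written, so G5 B5 G5 E♭5 A4 G♯4 sounds F4 A4 F4 Db4 G3 F#3.
Then write for double bass: it sounds a perfect octave below written, so the part must be a perfect octave above concert.
F4 → F5
A4 → A5
F4 → F5
Db4 → Db5
G3 → G4
F#3 → F#4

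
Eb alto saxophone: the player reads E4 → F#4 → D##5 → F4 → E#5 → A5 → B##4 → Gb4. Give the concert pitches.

G3 A3 F##4 Ab3 G#4 C5 D##4 Bbb3

Written C4 on the Eb alto saxophone sounds as Eb3, a major sixth lower; apply that shift to every note.
E4 gives G3
F#4 gives A3
D##5 gives F##4
F4 gives Ab3
E#5 gives G#4
A5 gives C5
B##4 gives D##4
Gb4 gives Bbb3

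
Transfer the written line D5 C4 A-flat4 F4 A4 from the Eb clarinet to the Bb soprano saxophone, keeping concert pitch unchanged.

G5 F4 Db5 Bb4 D5

First find concert pitch: the Eb clarinet sounds a minor third above written, so D5 C4 A-flat4 F4 A4 sounds F5 Eb4 Cb5 Ab4 C5.
Then write for Bb soprano saxophone: it sounds a major second below written, so the part must be a major second above concert.
F5 → G5
Eb4 → F4
Cb5 → Db5
Ab4 → Bb4
C5 → D5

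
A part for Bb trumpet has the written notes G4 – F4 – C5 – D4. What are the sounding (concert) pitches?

The Bb trumpet sounds a major second below written, so transpose each written note down a major second.
G4 to F4
F4 to Eb4
C5 to Bb4
D4 to C4

F4 Eb4 Bb4 C4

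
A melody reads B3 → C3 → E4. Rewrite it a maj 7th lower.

C3 Db2 F3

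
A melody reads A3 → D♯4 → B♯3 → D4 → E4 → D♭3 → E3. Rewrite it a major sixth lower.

A3 down a major sixth is C3.
D#4: a sixth down reaches F, and 9 semitones makes it F#3.
B#3: a sixth down reaches D, and 9 semitones makes it D#3.
A major sixth down from D4 gives F3.
E4 down a major sixth is G3.
Db3 down a major sixth is Fb2.
E3 down a major sixth is G2.

C3 F#3 D#3 F3 G3 Fb2 G2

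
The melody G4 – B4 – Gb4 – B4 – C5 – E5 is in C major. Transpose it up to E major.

B4 D#5 Bb4 D#5 E5 G#5

C major to E major up is a major third, so every note moves up by that interval.
G4 becomes B4
B4 becomes D#5
Gb4 becomes Bb4
B4 becomes D#5
C5 becomes E5
E5 becomes G#5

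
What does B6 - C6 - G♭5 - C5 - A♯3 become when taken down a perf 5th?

B6 -> E6
C6 -> F5
Gb5 -> Cb5
C5 -> F4
A#3 -> D#3

E6 F5 Cb5 F4 D#3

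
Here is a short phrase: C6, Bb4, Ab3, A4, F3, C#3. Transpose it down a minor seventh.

C6 gives D5
Bb4 gives C4
Ab3 gives Bb2
A4 gives B3
F3 gives G2
C#3 gives D#2

D5 C4 Bb2 B3 G2 D#2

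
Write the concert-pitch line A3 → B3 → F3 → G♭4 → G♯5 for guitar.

Written C4 sounds as C3 on the guitar, so concert pitches are written a perfect octave up.
A3 becomes A4
B3 becomes B4
F3 becomes F4
Gb4 becomes Gb5
G#5 becomes G#6

A4 B4 F4 Gb5 G#6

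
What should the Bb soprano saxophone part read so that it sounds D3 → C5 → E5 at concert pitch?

The Bb soprano saxophone sounds a major second below written, so the written part must be a major second above concert — transpose each note up.
D3 gives E3
C5 gives D5
E5 gives F#5

E3 D5 F#5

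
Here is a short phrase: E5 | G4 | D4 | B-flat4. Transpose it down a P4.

B4 D4 A3 F4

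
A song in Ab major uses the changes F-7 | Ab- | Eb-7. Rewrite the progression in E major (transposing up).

C#-7 E- B-7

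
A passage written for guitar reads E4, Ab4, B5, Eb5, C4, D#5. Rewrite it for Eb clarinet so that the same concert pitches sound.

C#3 F3 G#4 C4 A2 B#3

First find concert pitch: the guitar sounds a perfect octave below written, so E4 Ab4 B5 Eb5 C4 D#5 sounds E3 Ab3 B4 Eb4 C3 D#4.
Then write for Eb clarinet: it sounds a minor third above written, so the part must be a minor third below concert.
E3 → C#3
Ab3 → F3
B4 → G#4
Eb4 → C4
C3 → A2
D#4 → B#3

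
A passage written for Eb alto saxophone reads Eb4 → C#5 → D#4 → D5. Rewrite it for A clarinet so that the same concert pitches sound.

Bbb3 G4 A3 Ab4

First find concert pitch: the Eb alto saxophone sounds a major sixth below written, so Eb4 C#5 D#4 D5 sounds Gb3 E4 F#3 F4.
Then write for A clarinet: it sounds a minor third below written, so the part must be a minor third above concert.
Gb3 → Bbb3
E4 → G4
F#3 → A3
F4 → Ab4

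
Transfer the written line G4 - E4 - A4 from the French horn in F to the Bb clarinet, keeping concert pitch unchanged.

First find concert pitch: the French horn in F sounds a perfect fifth below written, so G4 E4 A4 sounds C4 A3 D4.
Then write for Bb clarinet: it sounds a major second below written, so the part must be a major second above concert.
C4 → D4
A3 → B3
D4 → E4

D4 B3 E4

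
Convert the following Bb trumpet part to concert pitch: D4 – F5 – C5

C4 Eb5 Bb4

Written C4 on the Bb trumpet sounds as Bb3, a major second lower; apply that shift to every note.
D4 to C4
F5 to Eb5
C5 to Bb4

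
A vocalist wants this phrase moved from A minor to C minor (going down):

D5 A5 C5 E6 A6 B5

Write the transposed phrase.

F4 C5 Eb4 G5 C6 D5

From A down to C is a major sixth; apply that to each pitch.
D5 becomes F4
A5 becomes C5
C5 becomes Eb4
E6 becomes G5
A6 becomes C6
B5 becomes D5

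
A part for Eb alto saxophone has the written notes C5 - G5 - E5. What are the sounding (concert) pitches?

Written C4 on the Eb alto saxophone sounds as Eb3, a major sixth lower; apply that shift to every note.
C5 becomes Eb4
G5 becomes Bb4
E5 becomes G4

Eb4 Bb4 G4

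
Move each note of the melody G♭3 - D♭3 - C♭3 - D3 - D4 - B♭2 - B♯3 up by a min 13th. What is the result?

Ebb5 Bbb4 Abb4 Bb4 Bb5 Gb4 G#5

Gb3 -> Ebb5
Db3 -> Bbb4
Cb3 -> Abb4
D3 -> Bb4
D4 -> Bb5
Bb2 -> Gb4
B#3 -> G#5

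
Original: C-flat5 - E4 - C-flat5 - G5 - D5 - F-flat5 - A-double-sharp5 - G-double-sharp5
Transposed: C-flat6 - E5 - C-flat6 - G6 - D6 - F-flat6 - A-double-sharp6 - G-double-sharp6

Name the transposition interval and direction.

up a perfect octave

From Cb5 to Cb6 is 8 letter names — an octave of some quality.
Cb5 to Cb6 is 12 semitones, which makes it a perfect octave; the second version is higher, so the direction is up.
Checking another pair — G##5 → G##6 — gives the same interval.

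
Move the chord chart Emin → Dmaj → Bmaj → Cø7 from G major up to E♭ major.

G major up to E♭ major is a minor sixth; each chord root moves by that interval while the quality stays the same.
Emin: root E up a minor sixth → C, giving Cmin.
Dmaj: root D up a minor sixth → Bb, giving Bbmaj.
Bmaj: root B up a minor sixth → G, giving Gmaj.
Cø7: root C up a minor sixth → Ab, giving Abø7.

Cmin Bbmaj Gmaj Abø7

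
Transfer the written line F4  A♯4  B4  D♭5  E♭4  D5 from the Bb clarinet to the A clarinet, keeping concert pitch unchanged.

First find concert pitch: the Bb clarinet sounds a major second below written, so F4 A♯4 B4 D♭5 E♭4 D5 sounds Eb4 G#4 A4 Cb5 Db4 C5.
Then write for A clarinet: it sounds a minor third below written, so the part must be a minor third above concert.
Eb4 → Gb4
G#4 → B4
A4 → C5
Cb5 → Ebb5
Db4 → Fb4
C5 → Eb5

Gb4 B4 C5 Ebb5 Fb4 Eb5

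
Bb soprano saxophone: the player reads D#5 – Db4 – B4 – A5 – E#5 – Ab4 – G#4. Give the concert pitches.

Written C4 on the Bb soprano saxophone sounds as Bb3, a major second lower; apply that shift to every note.
D#5 → C#5
Db4 → Cb4
B4 → A4
A5 → G5
E#5 → D#5
Ab4 → Gb4
G#4 → F#4

C#5 Cb4 A4 G5 D#5 Gb4 F#4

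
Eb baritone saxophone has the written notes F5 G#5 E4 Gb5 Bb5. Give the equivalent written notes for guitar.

First find concert pitch: the Eb baritone saxophone sounds a major thirteenth below written, so F5 G#5 E4 Gb5 Bb5 sounds Ab3 B3 G2 Bbb3 Db4.
Then write for guitar: it sounds a perfect octave below written, so the part must be a perfect octave above concert.
Ab3 → Ab4
B3 → B4
G2 → G3
Bbb3 → Bbb4
Db4 → Db5

Ab4 B4 G3 Bbb4 Db5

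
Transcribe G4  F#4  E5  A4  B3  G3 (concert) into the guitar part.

The guitar sounds a perfect octave below written, so the written part must be a perfect octave above concert — transpose each note up.
G4 to G5
F#4 to F#5
E5 to E6
A4 to A5
B3 to B4
G3 to G4

G5 F#5 E6 A5 B4 G4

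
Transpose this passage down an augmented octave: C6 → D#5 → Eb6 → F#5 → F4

An augmented octave down from C6 gives Cb5.
D#5: an octave down reaches D, and 13 semitones makes it D4.
Eb6 down an augmented octave is Ebb5.
An augmented octave down from F#5 gives F4.
F4: an octave down reaches F, and 13 semitones makes it Fb3.

Cb5 D4 Ebb5 F4 Fb3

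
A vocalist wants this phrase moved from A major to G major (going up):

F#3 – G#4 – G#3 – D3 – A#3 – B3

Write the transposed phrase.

E4 F#5 F#4 C4 G#4 A4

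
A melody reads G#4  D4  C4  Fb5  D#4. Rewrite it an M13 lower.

B2 F2 Eb2 Abb3 F#2

A major thirteenth down from G#4 gives B2.
D4 down a major thirteenth is F2.
C4: a thirteenth down reaches E, and 21 semitones makes it Eb2.
A major thirteenth down from Fb5 gives Abb3.
A major thirteenth down from D#4 gives F#2.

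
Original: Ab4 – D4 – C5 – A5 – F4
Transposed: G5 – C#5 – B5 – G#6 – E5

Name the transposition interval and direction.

up a major seventh

From Ab4 to G5 is 7 letter names — a seventh of some quality.
Ab4 to G5 is 11 semitones, which makes it a major seventh; the second version is higher, so the direction is up.
Checking another pair — F4 → E5 — gives the same interval.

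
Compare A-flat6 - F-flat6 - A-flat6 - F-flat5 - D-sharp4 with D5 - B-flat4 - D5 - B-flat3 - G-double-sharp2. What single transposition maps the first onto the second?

down a diminished twelfth

From Ab6 to D5 is 12 letter names — a twelfth of some quality.
D5 to Ab6 is 18 semitones, which makes it a diminished twelfth; the second version is lower, so the direction is down.
Checking another pair — D#4 → G##2 — gives the same interval.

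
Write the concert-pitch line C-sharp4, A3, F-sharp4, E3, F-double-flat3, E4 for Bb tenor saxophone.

D#5 B4 G#5 F#4 Gbb4 F#5

Written C4 sounds as Bb2 on the Bb tenor saxophone, so concert pitches are written a major ninth up.
C#4 becomes D#5
A3 becomes B4
F#4 becomes G#5
E3 becomes F#4
Fbb3 becomes Gbb4
E4 becomes F#5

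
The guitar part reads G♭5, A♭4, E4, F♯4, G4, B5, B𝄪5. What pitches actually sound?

The guitar sounds a perfect octave below written, so transpose each written note down a perfect octave.
Gb5 becomes Gb4
Ab4 becomes Ab3
E4 becomes E3
F#4 becomes F#3
G4 becomes G3
B5 becomes B4
B##5 becomes B##4

Gb4 Ab3 E3 F#3 G3 B4 B##4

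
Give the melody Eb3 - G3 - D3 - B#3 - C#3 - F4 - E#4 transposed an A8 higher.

E4 G#4 D#4 B##4 C##4 F#5 E##5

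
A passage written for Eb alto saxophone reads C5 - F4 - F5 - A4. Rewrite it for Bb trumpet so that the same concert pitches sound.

F4 Bb3 Bb4 D4

First find concert pitch: the Eb alto saxophone sounds a major sixth below written, so C5 F4 F5 A4 sounds Eb4 Ab3 Ab4 C4.
Then write for Bb trumpet: it sounds a major second below written, so the part must be a major second above concert.
Eb4 → F4
Ab3 → Bb3
Ab4 → Bb4
C4 → D4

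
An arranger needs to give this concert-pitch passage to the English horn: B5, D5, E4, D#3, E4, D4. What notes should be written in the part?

Written C4 sounds as F3 on the English horn, so concert pitches are written a perfect fifth up.
B5 -> F#6
D5 -> A5
E4 -> B4
D#3 -> A#3
E4 -> B4
D4 -> A4

F#6 A5 B4 A#3 B4 A4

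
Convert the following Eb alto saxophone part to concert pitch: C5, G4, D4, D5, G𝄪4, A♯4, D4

Eb4 Bb3 F3 F4 B#3 C#4 F3

Written C4 on the Eb alto saxophone sounds as Eb3, a major sixth lower; apply that shift to every note.
C5 to Eb4
G4 to Bb3
D4 to F3
D5 to F4
G##4 to B#3
A#4 to C#4
D4 to F3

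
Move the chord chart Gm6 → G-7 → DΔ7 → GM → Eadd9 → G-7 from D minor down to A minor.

D minor down to A minor is a perfect fourth; each chord root moves by that interval while the quality stays the same.
Gm6: root G down a perfect fourth → D, giving Dm6.
G-7: root G down a perfect fourth → D, giving D-7.
DΔ7: root D down a perfect fourth → A, giving AΔ7.
GM: root G down a perfect fourth → D, giving DM.
Eadd9: root E down a perfect fourth → B, giving Badd9.
G-7: root G down a perfect fourth → D, giving D-7.

Dm6 D-7 AΔ7 DM Badd9 D-7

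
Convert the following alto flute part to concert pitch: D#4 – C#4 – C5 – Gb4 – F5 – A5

The alto flute sounds a perfect fourth below written, so transpose each written note down a perfect fourth.
D#4 → A#3
C#4 → G#3
C5 → G4
Gb4 → Db4
F5 → C5
A5 → E5

A#3 G#3 G4 Db4 C5 E5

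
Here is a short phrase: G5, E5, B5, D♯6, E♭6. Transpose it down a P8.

A perfect octave down from G5 gives G4.
E5: an octave down reaches E, and 12 semitones makes it E4.
B5: an octave down reaches B, and 12 semitones makes it B4.
D#6 down a perfect octave is D#5.
Eb6 down a perfect octave is Eb5.

G4 E4 B4 D#5 Eb5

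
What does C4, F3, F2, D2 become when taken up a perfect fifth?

C4 -> G4
F3 -> C4
F2 -> C3
D2 -> A2

G4 C4 C3 A2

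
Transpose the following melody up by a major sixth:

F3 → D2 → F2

D4 B2 D3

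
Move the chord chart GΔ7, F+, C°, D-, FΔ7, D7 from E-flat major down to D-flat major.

E-flat major down to D-flat major is a major second; each chord root moves by that interval while the quality stays the same.
GΔ7: root G down a major second → F, giving FΔ7.
F+: root F down a major second → Eb, giving Eb+.
C°: root C down a major second → Bb, giving Bb°.
D-: root D down a major second → C, giving C-.
FΔ7: root F down a major second → Eb, giving EbΔ7.
D7: root D down a major second → C, giving C7.

FΔ7 Eb+ Bb° C- EbΔ7 C7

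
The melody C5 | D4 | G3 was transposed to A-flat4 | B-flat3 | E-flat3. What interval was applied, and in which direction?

From C5 to Ab4 is 3 letter names — a third of some quality.
Ab4 to C5 is 4 semitones, which makes it a major third; the second version is lower, so the direction is down.
Checking another pair — G3 → Eb3 — gives the same interval.

down a major third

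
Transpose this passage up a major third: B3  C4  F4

D#4 E4 A4

B3 to D#4
C4 to E4
F4 to A4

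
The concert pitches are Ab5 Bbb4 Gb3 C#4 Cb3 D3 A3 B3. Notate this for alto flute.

The alto flute sounds a perfect fourth below written, so the written part must be a perfect fourth above concert — transpose each note up.
Ab5 becomes Db6
Bbb4 becomes Ebb5
Gb3 becomes Cb4
C#4 becomes F#4
Cb3 becomes Fb3
D3 becomes G3
A3 becomes D4
B3 becomes E4

Db6 Ebb5 Cb4 F#4 Fb3 G3 D4 E4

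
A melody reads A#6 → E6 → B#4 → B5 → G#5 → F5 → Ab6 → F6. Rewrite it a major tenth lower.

A#6 down a major tenth is F#5.
E6 down a major tenth is C5.
B#4: a tenth down reaches G, and 16 semitones makes it G#3.
A major tenth down from B5 gives G4.
G#5: a tenth down reaches E, and 16 semitones makes it E4.
F5 down a major tenth is Db4.
A major tenth down from Ab6 gives Fb5.
A major tenth down from F6 gives Db5.

F#5 C5 G#3 G4 E4 Db4 Fb5 Db5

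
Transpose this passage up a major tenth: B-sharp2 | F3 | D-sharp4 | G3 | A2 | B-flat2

B#2 up a major tenth is D##4.
A major tenth up from F3 gives A4.
D#4 up a major tenth is F##5.
A major tenth up from G3 gives B4.
A major tenth up from A2 gives C#4.
Bb2: a tenth up reaches D, and 16 semitones makes it D4.

D##4 A4 F##5 B4 C#4 D4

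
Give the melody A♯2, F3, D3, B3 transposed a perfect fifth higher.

E#3 C4 A3 F#4

A perfect fifth up from A#2 gives E#3.
A perfect fifth up from F3 gives C4.
A perfect fifth up from D3 gives A3.
B3: a fifth up reaches F, and 7 semitones makes it F#4.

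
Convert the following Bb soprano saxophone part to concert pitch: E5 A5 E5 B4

The Bb soprano saxophone sounds a major second below written, so transpose each written note down a major second.
E5 becomes D5
A5 becomes G5
E5 becomes D5
B4 becomes A4

D5 G5 D5 A4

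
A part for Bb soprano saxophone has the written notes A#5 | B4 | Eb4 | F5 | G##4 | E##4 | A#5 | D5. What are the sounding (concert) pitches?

The Bb soprano saxophone sounds a major second below written, so transpose each written note down a major second.
A#5 gives G#5
B4 gives A4
Eb4 gives Db4
F5 gives Eb5
G##4 gives F##4
E##4 gives D##4
A#5 gives G#5
D5 gives C5

G#5 A4 Db4 Eb5 F##4 D##4 G#5 C5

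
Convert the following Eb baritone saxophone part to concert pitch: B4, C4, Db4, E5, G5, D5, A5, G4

D3 Eb2 Fb2 G3 Bb3 F3 C4 Bb2

Written C4 on the Eb baritone saxophone sounds as Eb2, a major thirteenth lower; apply that shift to every note.
B4 to D3
C4 to Eb2
Db4 to Fb2
E5 to G3
G5 to Bb3
D5 to F3
A5 to C4
G4 to Bb2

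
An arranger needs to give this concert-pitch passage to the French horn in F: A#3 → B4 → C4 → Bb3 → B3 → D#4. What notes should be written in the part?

E#4 F#5 G4 F4 F#4 A#4

The French horn in F sounds a perfect fifth below written, so the written part must be a perfect fifth above concert — transpose each note up.
A#3 gives E#4
B4 gives F#5
C4 gives G4
Bb3 gives F4
B3 gives F#4
D#4 gives A#4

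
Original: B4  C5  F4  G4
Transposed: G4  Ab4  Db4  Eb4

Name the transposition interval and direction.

down a major third

Take the first pair: B4 → G4. B to G spans 3 letter names, so the interval is some kind of third.
G4 to B4 is 4 semitones, which makes it a major third; the second version is lower, so the direction is down.
Checking another pair — G4 → Eb4 — gives the same interval.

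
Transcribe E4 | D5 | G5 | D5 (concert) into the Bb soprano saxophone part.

F#4 E5 A5 E5

Written C4 sounds as Bb3 on the Bb soprano saxophone, so concert pitches are written a major second up.
E4 to F#4
D5 to E5
G5 to A5
D5 to E5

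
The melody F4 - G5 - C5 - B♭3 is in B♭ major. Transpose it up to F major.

From B♭ up to F is a perfect fifth; apply that to each pitch.
F4 gives C5
G5 gives D6
C5 gives G5
Bb3 gives F4

C5 D6 G5 F4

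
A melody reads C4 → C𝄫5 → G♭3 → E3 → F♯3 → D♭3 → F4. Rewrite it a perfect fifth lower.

F3 Fbb4 Cb3 A2 B2 Gb2 Bb3

C4 becomes F3
Cbb5 becomes Fbb4
Gb3 becomes Cb3
E3 becomes A2
F#3 becomes B2
Db3 becomes Gb2
F4 becomes Bb3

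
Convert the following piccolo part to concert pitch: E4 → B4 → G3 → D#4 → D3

Written C4 on the piccolo sounds as C5, a perfect octave higher; apply that shift to every note.
E4 -> E5
B4 -> B5
G3 -> G4
D#4 -> D#5
D3 -> D4

E5 B5 G4 D#5 D4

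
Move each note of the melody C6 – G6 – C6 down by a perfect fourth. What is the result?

G5 D6 G5

C6 gives G5
G6 gives D6
C6 gives G5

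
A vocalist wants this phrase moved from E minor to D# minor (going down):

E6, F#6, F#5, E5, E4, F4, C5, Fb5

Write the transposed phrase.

From E down to D# is a minor second; apply that to each pitch.
E6 -> D#6
F#6 -> E#6
F#5 -> E#5
E5 -> D#5
E4 -> D#4
F4 -> E4
C5 -> B4
Fb5 -> Eb5

D#6 E#6 E#5 D#5 D#4 E4 B4 Eb5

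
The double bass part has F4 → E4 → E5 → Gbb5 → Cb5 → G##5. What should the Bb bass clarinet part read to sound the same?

First find concert pitch: the double bass sounds a perfect octave below written, so F4 E4 E5 Gbb5 Cb5 G##5 sounds F3 E3 E4 Gbb4 Cb4 G##4.
Then write for Bb bass clarinet: it sounds a major ninth below written, so the part must be a major ninth above concert.
F3 → G4
E3 → F#4
E4 → F#5
Gbb4 → Abb5
Cb4 → Db5
G##4 → A##5

G4 F#4 F#5 Abb5 Db5 A##5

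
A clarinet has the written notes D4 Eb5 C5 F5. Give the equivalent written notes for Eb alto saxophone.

G#4 A5 F#5 B5

First find concert pitch: the A clarinet sounds a minor third below written, so D4 Eb5 C5 F5 sounds B3 C5 A4 D5.
Then write for Eb alto saxophone: it sounds a major sixth below written, so the part must be a major sixth above concert.
B3 → G#4
C5 → A5
A4 → F#5
D5 → B5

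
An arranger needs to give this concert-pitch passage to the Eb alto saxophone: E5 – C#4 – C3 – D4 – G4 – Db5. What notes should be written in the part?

Written C4 sounds as Eb3 on the Eb alto saxophone, so concert pitches are written a major sixth up.
E5 → C#6
C#4 → A#4
C3 → A3
D4 → B4
G4 → E5
Db5 → Bb5

C#6 A#4 A3 B4 E5 Bb5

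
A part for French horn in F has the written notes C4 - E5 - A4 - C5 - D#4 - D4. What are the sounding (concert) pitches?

F3 A4 D4 F4 G#3 G3

The French horn in F sounds a perfect fifth below written, so transpose each written note down a perfect fifth.
C4 → F3
E5 → A4
A4 → D4
C5 → F4
D#4 → G#3
D4 → G3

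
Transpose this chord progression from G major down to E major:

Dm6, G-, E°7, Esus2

Bm6 E- C#°7 C#sus2

G major down to E major is a minor third; each chord root moves by that interval while the quality stays the same.
Dm6: root D down a minor third → B, giving Bm6.
G-: root G down a minor third → E, giving E-.
E°7: root E down a minor third → C#, giving C#°7.
Esus2: root E down a minor third → C#, giving C#sus2.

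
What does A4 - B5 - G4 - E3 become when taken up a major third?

C#5 D#6 B4 G#3

A major third up from A4 gives C#5.
B5 up a major third is D#6.
G4: a third up reaches B, and 4 semitones makes it B4.
A major third up from E3 gives G#3.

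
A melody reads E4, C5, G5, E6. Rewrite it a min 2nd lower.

E4 → D#4
C5 → B4
G5 → F#5
E6 → D#6

D#4 B4 F#5 D#6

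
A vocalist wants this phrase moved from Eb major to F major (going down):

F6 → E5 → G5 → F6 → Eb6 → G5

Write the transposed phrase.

G5 F#4 A4 G5 F5 A4

Eb major to F major down is a minor seventh, so every note moves down by that interval.
F6 to G5
E5 to F#4
G5 to A4
F6 to G5
Eb6 to F5
G5 to A4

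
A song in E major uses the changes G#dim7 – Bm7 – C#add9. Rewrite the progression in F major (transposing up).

Adim7 Cm7 Dadd9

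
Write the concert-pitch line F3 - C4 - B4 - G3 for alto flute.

Bb3 F4 E5 C4

Written C4 sounds as G3 on the alto flute, so concert pitches are written a perfect fourth up.
F3 gives Bb3
C4 gives F4
B4 gives E5
G3 gives C4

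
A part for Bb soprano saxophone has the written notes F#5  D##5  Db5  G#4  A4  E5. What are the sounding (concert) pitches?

E5 C##5 Cb5 F#4 G4 D5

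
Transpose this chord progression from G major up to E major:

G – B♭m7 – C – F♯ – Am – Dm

G major up to E major is a major sixth; each chord root moves by that interval while the quality stays the same.
G: root G up a major sixth → E, giving E.
B♭m7: root B♭ up a major sixth → G, giving Gm7.
C: root C up a major sixth → A, giving A.
F♯: root F♯ up a major sixth → D#, giving D#.
Am: root A up a major sixth → F#, giving F#m.
Dm: root D up a major sixth → B, giving Bm.

E Gm7 A D# F#m Bm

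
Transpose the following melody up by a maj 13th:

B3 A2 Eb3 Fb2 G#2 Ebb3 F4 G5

G#5 F#4 C5 Db4 E#4 Cb5 D6 E7

B3 -> G#5
A2 -> F#4
Eb3 -> C5
Fb2 -> Db4
G#2 -> E#4
Ebb3 -> Cb5
F4 -> D6
G5 -> E7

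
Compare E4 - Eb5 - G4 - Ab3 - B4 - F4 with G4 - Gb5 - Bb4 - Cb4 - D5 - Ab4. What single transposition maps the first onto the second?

up a minor third

From E4 to G4 is 3 letter names — a third of some quality.
E4 to G4 is 3 semitones, which makes it a minor third; the second version is higher, so the direction is up.
Checking another pair — F4 → Ab4 — gives the same interval.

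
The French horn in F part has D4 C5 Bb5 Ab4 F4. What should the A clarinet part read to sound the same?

First find concert pitch: the French horn in F sounds a perfect fifth below written, so D4 C5 Bb5 Ab4 F4 sounds G3 F4 Eb5 Db4 Bb3.
Then write for A clarinet: it sounds a minor third below written, so the part must be a minor third above concert.
G3 → Bb3
F4 → Ab4
Eb5 → Gb5
Db4 → Fb4
Bb3 → Db4

Bb3 Ab4 Gb5 Fb4 Db4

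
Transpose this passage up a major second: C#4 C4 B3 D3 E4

D#4 D4 C#4 E3 F#4

A major second up from C#4 gives D#4.
A major second up from C4 gives D4.
A major second up from B3 gives C#4.
D3 up a major second is E3.
E4: a second up reaches F, and 2 semitones makes it F#4.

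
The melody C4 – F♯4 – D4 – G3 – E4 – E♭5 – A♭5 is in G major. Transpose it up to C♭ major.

G major to C♭ major up is a diminished fourth, so every note moves up by that interval.
C4 → Fb4
F#4 → Bb4
D4 → Gb4
G3 → Cb4
E4 → Ab4
Eb5 → Abb5
Ab5 → Dbb6

Fb4 Bb4 Gb4 Cb4 Ab4 Abb5 Dbb6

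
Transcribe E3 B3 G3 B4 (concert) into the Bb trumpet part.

F#3 C#4 A3 C#5

The Bb trumpet sounds a major second below written, so the written part must be a major second above concert — transpose each note up.
E3 gives F#3
B3 gives C#4
G3 gives A3
B4 gives C#5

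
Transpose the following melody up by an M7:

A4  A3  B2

G#5 G#4 A#3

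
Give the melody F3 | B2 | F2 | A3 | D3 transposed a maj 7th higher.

E4 A#3 E3 G#4 C#4

F3 becomes E4
B2 becomes A#3
F2 becomes E3
A3 becomes G#4
D3 becomes C#4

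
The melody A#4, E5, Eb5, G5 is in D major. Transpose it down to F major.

C#4 G4 Gb4 Bb4

From D down to F is a major sixth; apply that to each pitch.
A#4 gives C#4
E5 gives G4
Eb5 gives Gb4
G5 gives Bb4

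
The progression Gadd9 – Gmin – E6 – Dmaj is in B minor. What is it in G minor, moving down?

B minor down to G minor is a major third; each chord root moves by that interval while the quality stays the same.
Gadd9: root G down a major third → Eb, giving Ebadd9.
Gmin: root G down a major third → Eb, giving Ebmin.
E6: root E down a major third → C, giving C6.
Dmaj: root D down a major third → Bb, giving Bbmaj.

Ebadd9 Ebmin C6 Bbmaj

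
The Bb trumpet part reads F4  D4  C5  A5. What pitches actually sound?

Eb4 C4 Bb4 G5

Written C4 on the Bb trumpet sounds as Bb3, a major second lower; apply that shift to every note.
F4 gives Eb4
D4 gives C4
C5 gives Bb4
A5 gives G5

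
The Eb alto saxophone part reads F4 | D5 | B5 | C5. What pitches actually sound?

Written C4 on the Eb alto saxophone sounds as Eb3, a major sixth lower; apply that shift to every note.
F4 → Ab3
D5 → F4
B5 → D5
C5 → Eb4

Ab3 F4 D5 Eb4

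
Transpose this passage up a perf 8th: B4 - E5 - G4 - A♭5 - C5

B4 -> B5
E5 -> E6
G4 -> G5
Ab5 -> Ab6
C5 -> C6

B5 E6 G5 Ab6 C6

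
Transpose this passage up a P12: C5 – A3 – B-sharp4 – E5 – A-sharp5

G6 E5 F##6 B6 E#7

A perfect twelfth up from C5 gives G6.
A3 up a perfect twelfth is E5.
B#4: a twelfth up reaches F, and 19 semitones makes it F##6.
E5 up a perfect twelfth is B6.
A#5 up a perfect twelfth is E#7.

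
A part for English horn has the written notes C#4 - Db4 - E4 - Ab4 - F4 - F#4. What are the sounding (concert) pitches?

Written C4 on the English horn sounds as F3, a perfect fifth lower; apply that shift to every note.
C#4 -> F#3
Db4 -> Gb3
E4 -> A3
Ab4 -> Db4
F4 -> Bb3
F#4 -> B3

F#3 Gb3 A3 Db4 Bb3 B3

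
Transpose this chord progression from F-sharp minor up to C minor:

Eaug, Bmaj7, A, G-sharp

Bbaug Fmaj7 Eb D

F-sharp minor up to C minor is a diminished fifth; each chord root moves by that interval while the quality stays the same.
Eaug: root E up a diminished fifth → Bb, giving Bbaug.
Bmaj7: root B up a diminished fifth → F, giving Fmaj7.
A: root A up a diminished fifth → Eb, giving Eb.
G-sharp: root G-sharp up a diminished fifth → D, giving D.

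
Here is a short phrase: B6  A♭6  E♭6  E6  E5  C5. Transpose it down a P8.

B5 Ab5 Eb5 E5 E4 C4

A perfect octave down from B6 gives B5.
A perfect octave down from Ab6 gives Ab5.
Eb6 down a perfect octave is Eb5.
A perfect octave down from E6 gives E5.
A perfect octave down from E5 gives E4.
A perfect octave down from C5 gives C4.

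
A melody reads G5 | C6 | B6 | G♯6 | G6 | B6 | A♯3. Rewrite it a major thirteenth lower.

G5 → Bb3
C6 → Eb4
B6 → D5
G#6 → B4
G6 → Bb4
B6 → D5
A#3 → C#2

Bb3 Eb4 D5 B4 Bb4 D5 C#2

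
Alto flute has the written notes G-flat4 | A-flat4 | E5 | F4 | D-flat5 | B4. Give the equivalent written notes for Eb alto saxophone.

Bb4 C5 G#5 A4 F5 D#5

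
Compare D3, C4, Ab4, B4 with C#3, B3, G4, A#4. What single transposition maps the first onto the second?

From D3 to C#3 is 2 letter names — a second of some quality.
C#3 to D3 is 1 semitone, which makes it a minor second; the second version is lower, so the direction is down.
Checking another pair — B4 → A#4 — gives the same interval.

down a minor second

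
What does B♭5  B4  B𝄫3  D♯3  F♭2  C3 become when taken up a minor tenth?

Db7 D6 Dbb5 F#4 Abb3 Eb4

A minor tenth up from Bb5 gives Db7.
B4: a tenth up reaches D, and 15 semitones makes it D6.
A minor tenth up from Bbb3 gives Dbb5.
A minor tenth up from D#3 gives F#4.
Fb2: a tenth up reaches A, and 15 semitones makes it Abb3.
A minor tenth up from C3 gives Eb4.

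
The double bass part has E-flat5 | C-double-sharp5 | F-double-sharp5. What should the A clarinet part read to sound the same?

Gb4 E#4 A#4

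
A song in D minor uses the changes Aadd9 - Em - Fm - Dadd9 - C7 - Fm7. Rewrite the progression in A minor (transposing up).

Eadd9 Bm Cm Aadd9 G7 Cm7

D minor up to A minor is a perfect fifth; each chord root moves by that interval while the quality stays the same.
Aadd9: root A up a perfect fifth → E, giving Eadd9.
Em: root E up a perfect fifth → B, giving Bm.
Fm: root F up a perfect fifth → C, giving Cm.
Dadd9: root D up a perfect fifth → A, giving Aadd9.
C7: root C up a perfect fifth → G, giving G7.
Fm7: root F up a perfect fifth → C, giving Cm7.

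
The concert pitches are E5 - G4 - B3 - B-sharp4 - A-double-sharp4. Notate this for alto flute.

A5 C5 E4 E#5 D##5

The alto flute sounds a perfect fourth below written, so the written part must be a perfect fourth above concert — transpose each note up.
E5 to A5
G4 to C5
B3 to E4
B#4 to E#5
A##4 to D##5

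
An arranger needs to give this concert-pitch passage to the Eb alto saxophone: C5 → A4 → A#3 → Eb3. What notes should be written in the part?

A5 F#5 F##4 C4

The Eb alto saxophone sounds a major sixth below written, so the written part must be a major sixth above concert — transpose each note up.
C5 -> A5
A4 -> F#5
A#3 -> F##4
Eb3 -> C4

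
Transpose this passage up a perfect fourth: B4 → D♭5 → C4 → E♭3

E5 Gb5 F4 Ab3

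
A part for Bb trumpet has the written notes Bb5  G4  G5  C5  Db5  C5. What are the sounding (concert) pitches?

Ab5 F4 F5 Bb4 Cb5 Bb4

Written C4 on the Bb trumpet sounds as Bb3, a major second lower; apply that shift to every note.
Bb5 -> Ab5
G4 -> F4
G5 -> F5
C5 -> Bb4
Db5 -> Cb5
C5 -> Bb4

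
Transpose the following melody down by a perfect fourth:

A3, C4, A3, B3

A perfect fourth down from A3 gives E3.
C4: a fourth down reaches G, and 5 semitones makes it G3.
A perfect fourth down from A3 gives E3.
B3: a fourth down reaches F, and 5 semitones makes it F#3.

E3 G3 E3 F#3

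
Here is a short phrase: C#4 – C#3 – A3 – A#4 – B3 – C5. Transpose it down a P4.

C#4 gives G#3
C#3 gives G#2
A3 gives E3
A#4 gives E#4
B3 gives F#3
C5 gives G4

G#3 G#2 E3 E#4 F#3 G4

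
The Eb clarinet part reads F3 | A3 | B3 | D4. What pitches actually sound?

The Eb clarinet sounds a minor third above written, so transpose each written note up a minor third.
F3 -> Ab3
A3 -> C4
B3 -> D4
D4 -> F4

Ab3 C4 D4 F4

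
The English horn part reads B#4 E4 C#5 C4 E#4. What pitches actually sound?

E#4 A3 F#4 F3 A#3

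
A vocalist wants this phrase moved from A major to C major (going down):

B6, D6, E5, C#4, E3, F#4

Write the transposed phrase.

D6 F5 G4 E3 G2 A3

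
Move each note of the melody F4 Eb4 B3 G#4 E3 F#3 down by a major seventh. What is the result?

Gb3 Fb3 C3 A3 F2 G2

F4: a seventh down reaches G, and 11 semitones makes it Gb3.
Eb4: a seventh down reaches F, and 11 semitones makes it Fb3.
B3: a seventh down reaches C, and 11 semitones makes it C3.
G#4 down a major seventh is A3.
A major seventh down from E3 gives F2.
A major seventh down from F#3 gives G2.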